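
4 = 4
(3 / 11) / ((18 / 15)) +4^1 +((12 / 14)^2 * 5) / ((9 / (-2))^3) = 365597 / 87318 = 4.19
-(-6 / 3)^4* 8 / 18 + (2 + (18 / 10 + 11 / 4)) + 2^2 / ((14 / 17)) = 5413 / 1260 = 4.30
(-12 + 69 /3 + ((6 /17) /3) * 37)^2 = 68121 /289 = 235.71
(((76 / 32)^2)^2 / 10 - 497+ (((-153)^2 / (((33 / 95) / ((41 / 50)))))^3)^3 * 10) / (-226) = -362528003753431099188672959131300548998447046987381105960519839 / 1705267770131200000000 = -212593007446296188786655400000000000000000.00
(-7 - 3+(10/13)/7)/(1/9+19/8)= -64800/16289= -3.98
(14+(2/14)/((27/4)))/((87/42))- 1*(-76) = 82.77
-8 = -8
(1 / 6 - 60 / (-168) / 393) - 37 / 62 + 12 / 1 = 1973539 / 170562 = 11.57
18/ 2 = 9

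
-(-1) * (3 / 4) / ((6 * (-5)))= -1 / 40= -0.02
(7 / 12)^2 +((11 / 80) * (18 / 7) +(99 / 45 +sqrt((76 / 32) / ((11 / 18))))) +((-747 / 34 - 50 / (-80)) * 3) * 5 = -5437081 / 17136 +3 * sqrt(209) / 22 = -315.32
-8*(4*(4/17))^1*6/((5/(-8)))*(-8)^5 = -201326592/85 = -2368548.14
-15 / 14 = -1.07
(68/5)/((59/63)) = 4284/295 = 14.52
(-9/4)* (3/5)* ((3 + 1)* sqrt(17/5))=-27* sqrt(85)/25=-9.96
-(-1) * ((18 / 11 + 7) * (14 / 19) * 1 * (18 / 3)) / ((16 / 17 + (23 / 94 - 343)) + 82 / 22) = -671160 / 5942891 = -0.11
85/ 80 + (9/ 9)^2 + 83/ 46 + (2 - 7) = -417/ 368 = -1.13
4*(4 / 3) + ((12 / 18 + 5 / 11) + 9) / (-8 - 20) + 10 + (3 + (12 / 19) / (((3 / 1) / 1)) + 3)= 185939 / 8778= 21.18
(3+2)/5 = 1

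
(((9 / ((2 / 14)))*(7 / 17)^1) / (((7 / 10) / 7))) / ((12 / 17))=735 / 2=367.50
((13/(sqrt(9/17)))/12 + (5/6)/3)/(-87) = -13 * sqrt(17)/3132-5/1566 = -0.02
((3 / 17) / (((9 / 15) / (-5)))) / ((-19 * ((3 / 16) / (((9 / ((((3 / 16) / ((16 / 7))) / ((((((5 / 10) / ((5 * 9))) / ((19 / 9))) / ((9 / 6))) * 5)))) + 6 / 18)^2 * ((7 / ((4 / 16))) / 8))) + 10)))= 9550600 / 1235233871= 0.01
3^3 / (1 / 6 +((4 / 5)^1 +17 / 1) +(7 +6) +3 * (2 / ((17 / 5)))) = 13770 / 16693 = 0.82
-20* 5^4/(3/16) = -200000/3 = -66666.67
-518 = -518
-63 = -63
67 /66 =1.02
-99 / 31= -3.19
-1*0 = 0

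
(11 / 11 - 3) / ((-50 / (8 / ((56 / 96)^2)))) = 1152 / 1225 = 0.94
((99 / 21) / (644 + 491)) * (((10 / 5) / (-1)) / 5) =-66 / 39725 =-0.00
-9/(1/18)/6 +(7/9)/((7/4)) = -239/9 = -26.56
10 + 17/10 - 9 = 27/10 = 2.70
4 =4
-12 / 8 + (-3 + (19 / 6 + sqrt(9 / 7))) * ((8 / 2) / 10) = -43 / 30 + 6 * sqrt(7) / 35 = -0.98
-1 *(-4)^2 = -16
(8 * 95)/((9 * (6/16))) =6080/27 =225.19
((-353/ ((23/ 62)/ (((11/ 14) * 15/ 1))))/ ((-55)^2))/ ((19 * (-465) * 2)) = 353/ 1682450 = 0.00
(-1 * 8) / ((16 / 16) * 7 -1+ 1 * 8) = -4 / 7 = -0.57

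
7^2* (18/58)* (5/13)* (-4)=-8820/377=-23.40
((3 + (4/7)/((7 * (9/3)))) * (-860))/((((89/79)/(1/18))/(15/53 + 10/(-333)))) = -758380250/23349627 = -32.48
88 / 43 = 2.05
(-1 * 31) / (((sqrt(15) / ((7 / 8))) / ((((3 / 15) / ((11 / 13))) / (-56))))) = 403 * sqrt(15) / 52800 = 0.03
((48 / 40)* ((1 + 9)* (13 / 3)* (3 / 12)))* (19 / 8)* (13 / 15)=3211 / 120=26.76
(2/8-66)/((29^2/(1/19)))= -263/63916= -0.00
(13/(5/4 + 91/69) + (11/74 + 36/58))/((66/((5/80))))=8870407/1606718784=0.01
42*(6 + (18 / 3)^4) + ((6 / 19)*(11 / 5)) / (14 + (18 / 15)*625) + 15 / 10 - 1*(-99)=994064769 / 18145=54784.50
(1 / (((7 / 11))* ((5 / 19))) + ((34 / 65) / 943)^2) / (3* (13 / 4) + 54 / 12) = 628183310948 / 1499073732975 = 0.42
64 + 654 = 718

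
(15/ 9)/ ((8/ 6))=5/ 4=1.25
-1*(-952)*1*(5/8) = 595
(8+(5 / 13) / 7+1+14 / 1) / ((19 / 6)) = 12588 / 1729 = 7.28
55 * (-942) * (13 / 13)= -51810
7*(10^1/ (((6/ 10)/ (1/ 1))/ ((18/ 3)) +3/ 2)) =175/ 4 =43.75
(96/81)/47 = 32/1269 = 0.03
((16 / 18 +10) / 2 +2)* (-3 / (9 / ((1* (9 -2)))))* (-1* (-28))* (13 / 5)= -170716 / 135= -1264.56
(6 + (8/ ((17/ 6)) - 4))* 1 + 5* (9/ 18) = 249/ 34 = 7.32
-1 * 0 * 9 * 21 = 0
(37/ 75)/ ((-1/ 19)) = -703/ 75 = -9.37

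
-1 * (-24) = 24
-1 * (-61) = 61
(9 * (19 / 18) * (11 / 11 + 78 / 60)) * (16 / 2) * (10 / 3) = 1748 / 3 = 582.67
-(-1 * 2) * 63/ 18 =7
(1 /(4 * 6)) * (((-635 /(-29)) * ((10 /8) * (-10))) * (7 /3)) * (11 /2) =-146.36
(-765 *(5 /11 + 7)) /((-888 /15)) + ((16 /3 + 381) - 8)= 2318255 /4884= 474.66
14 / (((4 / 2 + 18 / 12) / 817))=3268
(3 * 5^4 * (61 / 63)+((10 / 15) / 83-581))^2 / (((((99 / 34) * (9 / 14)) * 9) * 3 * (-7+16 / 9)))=-314829032309648 / 54524733417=-5774.06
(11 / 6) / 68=11 / 408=0.03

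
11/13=0.85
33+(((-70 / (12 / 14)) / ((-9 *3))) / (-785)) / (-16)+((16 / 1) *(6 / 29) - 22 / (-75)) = 5399707637 / 147517200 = 36.60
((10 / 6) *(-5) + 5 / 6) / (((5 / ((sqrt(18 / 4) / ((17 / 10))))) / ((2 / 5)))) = -9 *sqrt(2) / 17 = -0.75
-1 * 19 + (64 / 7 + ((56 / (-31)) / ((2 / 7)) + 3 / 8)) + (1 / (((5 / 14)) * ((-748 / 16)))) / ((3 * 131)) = -10081960051 / 637901880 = -15.80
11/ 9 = 1.22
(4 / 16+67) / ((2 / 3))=807 / 8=100.88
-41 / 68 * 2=-1.21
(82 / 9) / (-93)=-82 / 837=-0.10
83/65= 1.28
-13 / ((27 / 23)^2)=-6877 / 729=-9.43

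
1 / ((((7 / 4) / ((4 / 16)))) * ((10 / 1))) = 1 / 70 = 0.01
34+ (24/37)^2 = 47122/1369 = 34.42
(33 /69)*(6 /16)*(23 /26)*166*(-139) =-3660.78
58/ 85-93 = -7847/ 85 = -92.32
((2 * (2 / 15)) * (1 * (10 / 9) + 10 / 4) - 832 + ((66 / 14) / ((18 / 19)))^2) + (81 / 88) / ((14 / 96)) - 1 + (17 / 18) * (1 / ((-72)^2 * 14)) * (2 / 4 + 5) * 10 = -80569052933 / 100590336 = -800.96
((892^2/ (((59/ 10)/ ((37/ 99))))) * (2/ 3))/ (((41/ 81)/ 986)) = 1741644842880/ 26609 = 65453224.21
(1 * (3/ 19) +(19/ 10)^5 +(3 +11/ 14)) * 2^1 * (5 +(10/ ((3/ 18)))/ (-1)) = -4199482837/ 1330000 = -3157.51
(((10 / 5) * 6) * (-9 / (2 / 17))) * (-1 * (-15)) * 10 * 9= -1239300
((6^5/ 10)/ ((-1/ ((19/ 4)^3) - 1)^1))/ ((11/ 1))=-70.04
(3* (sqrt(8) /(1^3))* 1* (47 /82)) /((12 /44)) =517* sqrt(2) /41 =17.83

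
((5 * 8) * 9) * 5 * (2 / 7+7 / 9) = 13400 / 7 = 1914.29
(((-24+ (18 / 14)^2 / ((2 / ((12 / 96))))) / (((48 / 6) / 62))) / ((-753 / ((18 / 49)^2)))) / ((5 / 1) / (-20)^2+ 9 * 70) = 78405975 / 1488336439499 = 0.00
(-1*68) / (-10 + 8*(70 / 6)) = -102 / 125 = -0.82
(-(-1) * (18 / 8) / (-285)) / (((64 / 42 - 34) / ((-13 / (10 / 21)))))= -17199 / 2591600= -0.01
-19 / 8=-2.38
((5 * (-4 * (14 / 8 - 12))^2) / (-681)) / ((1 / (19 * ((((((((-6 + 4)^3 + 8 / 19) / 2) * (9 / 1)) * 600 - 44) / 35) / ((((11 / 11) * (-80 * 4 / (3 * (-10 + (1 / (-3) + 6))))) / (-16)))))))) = -2128678877 / 23835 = -89308.95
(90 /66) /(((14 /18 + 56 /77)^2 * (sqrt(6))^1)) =4455 * sqrt(6) /44402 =0.25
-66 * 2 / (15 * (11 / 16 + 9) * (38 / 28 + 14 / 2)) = -9856 / 90675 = -0.11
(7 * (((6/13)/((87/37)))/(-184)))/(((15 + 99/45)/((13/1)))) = -1295/229448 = -0.01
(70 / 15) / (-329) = -2 / 141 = -0.01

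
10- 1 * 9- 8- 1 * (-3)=-4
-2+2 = 0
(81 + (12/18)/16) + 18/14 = 13831/168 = 82.33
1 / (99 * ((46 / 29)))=29 / 4554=0.01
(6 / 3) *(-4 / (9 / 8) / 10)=-32 / 45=-0.71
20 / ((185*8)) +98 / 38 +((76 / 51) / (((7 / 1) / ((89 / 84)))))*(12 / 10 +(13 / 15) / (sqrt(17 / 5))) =21983*sqrt(85) / 1911735 +50299367 / 17567970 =2.97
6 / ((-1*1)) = -6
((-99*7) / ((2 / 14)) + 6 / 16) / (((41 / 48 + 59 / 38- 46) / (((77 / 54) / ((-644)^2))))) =2703415 / 7066568208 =0.00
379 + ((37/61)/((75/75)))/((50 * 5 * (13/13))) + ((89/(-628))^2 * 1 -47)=332.02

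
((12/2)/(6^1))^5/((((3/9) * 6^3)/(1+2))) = 1/24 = 0.04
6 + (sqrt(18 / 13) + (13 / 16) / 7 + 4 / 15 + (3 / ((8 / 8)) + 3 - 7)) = 3 * sqrt(26) / 13 + 9043 / 1680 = 6.56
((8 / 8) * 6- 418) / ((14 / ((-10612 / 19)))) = 312296 / 19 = 16436.63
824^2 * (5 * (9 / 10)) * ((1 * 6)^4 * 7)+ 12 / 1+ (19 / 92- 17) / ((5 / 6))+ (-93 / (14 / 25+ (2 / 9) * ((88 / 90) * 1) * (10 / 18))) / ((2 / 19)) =15818291219312949 / 570676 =27718514917.94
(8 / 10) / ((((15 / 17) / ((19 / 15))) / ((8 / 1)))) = 10336 / 1125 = 9.19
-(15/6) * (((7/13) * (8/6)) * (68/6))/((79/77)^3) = -1086548540/57685563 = -18.84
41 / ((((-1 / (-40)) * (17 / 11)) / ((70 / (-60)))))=-63140 / 51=-1238.04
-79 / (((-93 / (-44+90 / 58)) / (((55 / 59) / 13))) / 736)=-3936639520 / 2068599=-1903.05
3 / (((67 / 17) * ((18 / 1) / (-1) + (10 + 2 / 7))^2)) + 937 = 61022021 / 65124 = 937.01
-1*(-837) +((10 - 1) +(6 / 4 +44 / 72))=7633 / 9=848.11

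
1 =1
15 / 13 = 1.15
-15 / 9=-5 / 3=-1.67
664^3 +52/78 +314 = 878265776/3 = 292755258.67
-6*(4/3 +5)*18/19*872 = -31392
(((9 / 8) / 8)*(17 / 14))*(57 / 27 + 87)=6817 / 448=15.22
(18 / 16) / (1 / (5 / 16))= 0.35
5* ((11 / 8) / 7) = 55 / 56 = 0.98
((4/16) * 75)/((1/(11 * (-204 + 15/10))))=-334125/8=-41765.62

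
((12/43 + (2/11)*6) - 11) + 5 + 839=394657/473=834.37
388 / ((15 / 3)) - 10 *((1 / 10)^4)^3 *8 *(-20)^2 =2424999999 / 31250000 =77.60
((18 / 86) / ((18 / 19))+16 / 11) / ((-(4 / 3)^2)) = -14265 / 15136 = -0.94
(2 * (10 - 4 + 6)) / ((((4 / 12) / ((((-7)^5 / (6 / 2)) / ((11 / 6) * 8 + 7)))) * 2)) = -605052 / 65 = -9308.49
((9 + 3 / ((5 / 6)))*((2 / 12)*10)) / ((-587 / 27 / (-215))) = 121905 / 587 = 207.67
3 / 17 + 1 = 20 / 17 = 1.18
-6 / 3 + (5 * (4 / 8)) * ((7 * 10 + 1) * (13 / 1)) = 4611 / 2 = 2305.50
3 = 3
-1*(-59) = 59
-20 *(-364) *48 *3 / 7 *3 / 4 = 112320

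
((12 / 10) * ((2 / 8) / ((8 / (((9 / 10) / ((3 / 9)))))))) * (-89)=-7209 / 800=-9.01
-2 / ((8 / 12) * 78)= -1 / 26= -0.04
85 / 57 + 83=4816 / 57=84.49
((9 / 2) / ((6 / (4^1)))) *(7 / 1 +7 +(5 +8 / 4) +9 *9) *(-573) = -175338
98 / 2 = 49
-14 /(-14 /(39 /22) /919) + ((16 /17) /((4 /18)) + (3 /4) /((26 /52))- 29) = 300298 /187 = 1605.87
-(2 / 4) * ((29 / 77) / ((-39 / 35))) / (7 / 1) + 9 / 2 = 13586 / 3003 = 4.52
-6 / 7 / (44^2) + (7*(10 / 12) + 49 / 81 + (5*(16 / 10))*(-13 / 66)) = 2668577 / 548856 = 4.86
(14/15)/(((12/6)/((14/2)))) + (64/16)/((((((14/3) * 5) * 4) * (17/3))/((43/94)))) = 1097389/335580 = 3.27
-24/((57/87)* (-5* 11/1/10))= 1392/209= 6.66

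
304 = 304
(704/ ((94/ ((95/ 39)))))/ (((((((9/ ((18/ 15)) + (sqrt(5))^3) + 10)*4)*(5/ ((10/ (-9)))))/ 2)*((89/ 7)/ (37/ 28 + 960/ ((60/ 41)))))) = -47869360/ 4730973 + 13676960*sqrt(5)/ 4730973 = -3.65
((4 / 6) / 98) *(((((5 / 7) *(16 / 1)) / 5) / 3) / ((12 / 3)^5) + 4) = 5377 / 197568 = 0.03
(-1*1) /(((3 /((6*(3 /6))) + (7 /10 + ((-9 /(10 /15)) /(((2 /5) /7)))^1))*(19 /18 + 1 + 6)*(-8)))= -9 /136039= -0.00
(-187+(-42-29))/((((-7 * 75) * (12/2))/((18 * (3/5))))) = 774/875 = 0.88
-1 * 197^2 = -38809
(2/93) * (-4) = -8/93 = -0.09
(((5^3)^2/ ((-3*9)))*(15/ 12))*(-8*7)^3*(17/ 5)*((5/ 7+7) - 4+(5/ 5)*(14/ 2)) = 41650000000/ 9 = 4627777777.78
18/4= 9/2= 4.50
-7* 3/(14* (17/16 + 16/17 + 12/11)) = -4488/9259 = -0.48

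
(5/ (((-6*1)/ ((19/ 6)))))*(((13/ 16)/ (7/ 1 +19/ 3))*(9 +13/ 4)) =-12103/ 6144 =-1.97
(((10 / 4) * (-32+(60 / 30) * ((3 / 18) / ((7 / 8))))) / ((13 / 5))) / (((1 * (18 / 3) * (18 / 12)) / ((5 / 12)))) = -10375 / 7371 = -1.41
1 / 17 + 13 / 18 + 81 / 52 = 18607 / 7956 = 2.34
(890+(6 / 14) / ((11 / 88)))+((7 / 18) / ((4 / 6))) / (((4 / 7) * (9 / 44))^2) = 6369409 / 6804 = 936.13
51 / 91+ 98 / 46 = 5632 / 2093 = 2.69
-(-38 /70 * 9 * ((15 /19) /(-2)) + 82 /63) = -407 /126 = -3.23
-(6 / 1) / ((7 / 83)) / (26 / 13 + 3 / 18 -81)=2988 / 3311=0.90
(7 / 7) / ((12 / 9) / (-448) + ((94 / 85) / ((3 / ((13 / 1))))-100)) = -9520 / 906407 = -0.01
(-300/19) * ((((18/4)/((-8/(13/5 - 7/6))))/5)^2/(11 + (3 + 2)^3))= -49923/16537600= -0.00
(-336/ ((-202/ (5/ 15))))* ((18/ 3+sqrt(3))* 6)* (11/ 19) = 3696* sqrt(3)/ 1919+22176/ 1919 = 14.89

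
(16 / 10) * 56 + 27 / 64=28807 / 320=90.02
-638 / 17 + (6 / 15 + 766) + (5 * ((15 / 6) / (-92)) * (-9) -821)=-1421779 / 15640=-90.91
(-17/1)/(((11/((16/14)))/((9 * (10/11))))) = -12240/847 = -14.45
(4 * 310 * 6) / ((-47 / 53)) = -394320 / 47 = -8389.79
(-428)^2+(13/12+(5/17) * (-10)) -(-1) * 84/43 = 1606890887/8772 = 183184.10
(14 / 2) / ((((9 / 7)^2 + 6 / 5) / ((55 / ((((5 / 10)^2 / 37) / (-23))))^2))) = 60113028206000 / 699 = 85998609736.77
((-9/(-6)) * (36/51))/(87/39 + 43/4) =104/1275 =0.08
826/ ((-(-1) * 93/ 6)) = 1652/ 31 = 53.29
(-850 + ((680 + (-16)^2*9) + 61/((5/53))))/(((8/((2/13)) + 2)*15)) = 13903/4050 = 3.43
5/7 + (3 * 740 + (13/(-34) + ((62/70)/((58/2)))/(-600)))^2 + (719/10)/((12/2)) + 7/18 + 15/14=176022724773795332243/35728203000000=4926716.43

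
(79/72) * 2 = 79/36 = 2.19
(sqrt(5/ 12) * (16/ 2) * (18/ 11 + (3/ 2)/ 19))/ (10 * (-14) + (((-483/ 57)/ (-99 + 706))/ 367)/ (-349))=-37162770118 * sqrt(15)/ 2274859106289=-0.06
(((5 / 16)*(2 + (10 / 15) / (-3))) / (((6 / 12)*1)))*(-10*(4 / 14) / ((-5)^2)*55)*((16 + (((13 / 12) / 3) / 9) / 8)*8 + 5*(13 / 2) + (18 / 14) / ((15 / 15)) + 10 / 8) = -40684160 / 35721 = -1138.94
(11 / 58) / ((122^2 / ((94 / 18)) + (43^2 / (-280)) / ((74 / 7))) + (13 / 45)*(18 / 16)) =765160 / 11497574059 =0.00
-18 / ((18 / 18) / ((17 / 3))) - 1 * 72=-174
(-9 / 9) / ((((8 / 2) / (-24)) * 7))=6 / 7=0.86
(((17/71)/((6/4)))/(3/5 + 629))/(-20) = -0.00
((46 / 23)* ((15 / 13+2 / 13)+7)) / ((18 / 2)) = 24 / 13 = 1.85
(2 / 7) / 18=1 / 63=0.02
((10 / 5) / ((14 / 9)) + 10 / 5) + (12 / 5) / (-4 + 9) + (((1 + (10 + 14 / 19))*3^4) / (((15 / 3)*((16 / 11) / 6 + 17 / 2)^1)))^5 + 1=16856505736760096827866115986126 / 3464137582562989304065625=4866003.54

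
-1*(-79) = 79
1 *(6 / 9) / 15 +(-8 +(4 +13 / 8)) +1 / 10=-803 / 360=-2.23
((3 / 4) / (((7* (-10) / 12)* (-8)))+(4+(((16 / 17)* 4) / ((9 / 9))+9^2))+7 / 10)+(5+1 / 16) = 225013 / 2380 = 94.54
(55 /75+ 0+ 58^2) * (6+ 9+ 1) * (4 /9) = 3230144 /135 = 23926.99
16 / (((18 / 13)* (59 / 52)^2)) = 281216 / 31329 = 8.98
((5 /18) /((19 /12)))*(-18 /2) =-30 /19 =-1.58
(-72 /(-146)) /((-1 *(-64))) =9 /1168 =0.01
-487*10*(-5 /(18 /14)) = 170450 /9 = 18938.89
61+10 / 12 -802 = -4441 / 6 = -740.17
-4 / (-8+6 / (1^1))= 2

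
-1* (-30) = 30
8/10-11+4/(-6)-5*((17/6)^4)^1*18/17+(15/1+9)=-118097/360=-328.05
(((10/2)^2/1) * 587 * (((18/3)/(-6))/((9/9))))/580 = -2935/116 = -25.30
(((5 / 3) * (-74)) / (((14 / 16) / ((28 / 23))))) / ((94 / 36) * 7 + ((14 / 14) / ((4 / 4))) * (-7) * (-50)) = -71040 / 152467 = -0.47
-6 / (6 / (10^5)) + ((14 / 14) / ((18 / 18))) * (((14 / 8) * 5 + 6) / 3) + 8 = -1199845 / 12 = -99987.08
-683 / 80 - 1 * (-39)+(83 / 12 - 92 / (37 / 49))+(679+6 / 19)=100364293 / 168720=594.86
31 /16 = 1.94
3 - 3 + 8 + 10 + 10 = 28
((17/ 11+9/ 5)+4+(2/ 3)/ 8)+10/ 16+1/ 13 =139523/ 17160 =8.13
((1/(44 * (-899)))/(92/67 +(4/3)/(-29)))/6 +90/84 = 158278091/147726656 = 1.07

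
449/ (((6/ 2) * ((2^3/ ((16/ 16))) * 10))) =449/ 240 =1.87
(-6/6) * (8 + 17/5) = -57/5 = -11.40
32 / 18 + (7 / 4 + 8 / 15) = 731 / 180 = 4.06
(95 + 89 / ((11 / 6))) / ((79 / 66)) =9474 / 79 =119.92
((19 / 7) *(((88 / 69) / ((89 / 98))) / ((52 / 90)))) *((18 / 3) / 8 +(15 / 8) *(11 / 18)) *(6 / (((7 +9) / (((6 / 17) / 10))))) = 92169 / 556784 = 0.17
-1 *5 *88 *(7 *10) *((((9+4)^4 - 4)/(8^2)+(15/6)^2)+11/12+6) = -169783075/12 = -14148589.58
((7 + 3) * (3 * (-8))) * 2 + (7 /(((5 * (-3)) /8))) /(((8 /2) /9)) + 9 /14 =-34143 /70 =-487.76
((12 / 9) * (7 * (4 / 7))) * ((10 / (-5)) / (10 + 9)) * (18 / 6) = -32 / 19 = -1.68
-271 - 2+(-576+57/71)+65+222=-39845/71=-561.20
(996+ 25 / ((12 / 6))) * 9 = 18153 / 2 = 9076.50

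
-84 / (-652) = 21 / 163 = 0.13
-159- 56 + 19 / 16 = -213.81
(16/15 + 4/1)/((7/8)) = 608/105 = 5.79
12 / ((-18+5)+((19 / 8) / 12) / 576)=-663552 / 718829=-0.92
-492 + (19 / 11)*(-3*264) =-1860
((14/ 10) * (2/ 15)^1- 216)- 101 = -23761/ 75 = -316.81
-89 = -89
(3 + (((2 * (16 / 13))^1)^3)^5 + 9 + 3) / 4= 37779699651352373070923 / 204743572056363028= 184522.03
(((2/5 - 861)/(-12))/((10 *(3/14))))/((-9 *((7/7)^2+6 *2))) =-2317/8100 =-0.29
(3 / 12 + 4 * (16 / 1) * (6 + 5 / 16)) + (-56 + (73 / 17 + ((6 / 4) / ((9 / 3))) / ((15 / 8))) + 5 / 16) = 1440743 / 4080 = 353.12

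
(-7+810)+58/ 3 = 2467/ 3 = 822.33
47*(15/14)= 705/14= 50.36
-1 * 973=-973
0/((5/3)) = 0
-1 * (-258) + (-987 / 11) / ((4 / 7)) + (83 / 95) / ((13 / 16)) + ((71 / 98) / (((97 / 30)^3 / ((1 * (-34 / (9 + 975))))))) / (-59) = 599916506918048431 / 5878503556345420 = 102.05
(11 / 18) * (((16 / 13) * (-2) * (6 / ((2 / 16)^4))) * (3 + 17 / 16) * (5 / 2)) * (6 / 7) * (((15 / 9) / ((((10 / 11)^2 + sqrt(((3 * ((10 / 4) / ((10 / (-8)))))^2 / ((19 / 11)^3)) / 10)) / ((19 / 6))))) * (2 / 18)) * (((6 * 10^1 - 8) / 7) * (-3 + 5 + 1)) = 1154531462656000000 / 5172320097 - 8513470231552000 * sqrt(2090) / 1724106699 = -2530233.49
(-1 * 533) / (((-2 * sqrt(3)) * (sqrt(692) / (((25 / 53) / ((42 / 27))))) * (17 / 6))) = 119925 * sqrt(519) / 4364444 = 0.63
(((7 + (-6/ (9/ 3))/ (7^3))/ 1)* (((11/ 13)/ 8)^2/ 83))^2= 84261897841/ 94815159951855616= 0.00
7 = 7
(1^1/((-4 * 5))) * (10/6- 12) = 0.52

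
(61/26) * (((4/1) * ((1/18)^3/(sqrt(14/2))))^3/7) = 61 * sqrt(7)/27640127367216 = 0.00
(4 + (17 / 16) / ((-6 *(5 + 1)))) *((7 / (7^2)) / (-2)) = -2287 / 8064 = -0.28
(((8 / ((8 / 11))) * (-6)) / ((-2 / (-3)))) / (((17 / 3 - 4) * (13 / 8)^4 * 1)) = -1216512 / 142805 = -8.52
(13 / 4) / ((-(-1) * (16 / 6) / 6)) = 117 / 16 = 7.31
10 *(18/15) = 12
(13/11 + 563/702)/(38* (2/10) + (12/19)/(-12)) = 1455305/5536674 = 0.26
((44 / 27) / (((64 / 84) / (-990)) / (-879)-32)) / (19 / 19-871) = 248171 / 4239663004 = 0.00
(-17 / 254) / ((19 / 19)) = -17 / 254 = -0.07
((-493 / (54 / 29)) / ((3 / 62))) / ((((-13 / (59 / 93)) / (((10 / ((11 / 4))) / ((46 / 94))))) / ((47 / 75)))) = 14906738456 / 11988405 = 1243.43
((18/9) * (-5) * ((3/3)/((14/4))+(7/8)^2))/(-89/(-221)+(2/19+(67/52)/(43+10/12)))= -866904545/44310224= -19.56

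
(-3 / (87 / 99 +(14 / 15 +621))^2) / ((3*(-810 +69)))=9075 / 2608428604912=0.00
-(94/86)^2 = -2209/1849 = -1.19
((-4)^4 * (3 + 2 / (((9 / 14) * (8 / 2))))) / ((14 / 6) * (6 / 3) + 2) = 2176 / 15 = 145.07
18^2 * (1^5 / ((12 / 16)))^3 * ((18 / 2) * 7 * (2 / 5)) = 96768 / 5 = 19353.60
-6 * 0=0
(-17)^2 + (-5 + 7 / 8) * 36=281 / 2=140.50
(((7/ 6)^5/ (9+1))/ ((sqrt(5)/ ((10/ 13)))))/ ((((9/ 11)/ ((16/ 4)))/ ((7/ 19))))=1294139 * sqrt(5)/ 21607560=0.13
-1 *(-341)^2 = -116281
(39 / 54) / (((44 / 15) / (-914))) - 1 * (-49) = -176.04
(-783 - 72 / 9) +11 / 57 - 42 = -47470 / 57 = -832.81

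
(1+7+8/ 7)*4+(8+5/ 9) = 2843/ 63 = 45.13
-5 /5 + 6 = 5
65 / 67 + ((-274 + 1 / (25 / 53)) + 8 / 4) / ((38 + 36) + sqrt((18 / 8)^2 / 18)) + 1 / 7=-5206504074 / 2054489675 + 80964 * sqrt(2) / 4380575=-2.51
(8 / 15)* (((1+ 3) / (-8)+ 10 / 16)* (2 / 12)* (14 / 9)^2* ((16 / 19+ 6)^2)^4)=1598832213160000000 / 12381017456889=129135.77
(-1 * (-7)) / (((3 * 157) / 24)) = 56 / 157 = 0.36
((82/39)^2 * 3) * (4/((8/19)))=63878/507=125.99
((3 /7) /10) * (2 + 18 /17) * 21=234 /85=2.75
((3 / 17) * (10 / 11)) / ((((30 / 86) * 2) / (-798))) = -34314 / 187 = -183.50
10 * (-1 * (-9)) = 90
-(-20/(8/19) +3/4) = 187/4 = 46.75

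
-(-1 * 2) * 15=30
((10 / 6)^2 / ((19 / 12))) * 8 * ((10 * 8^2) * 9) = 1536000 / 19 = 80842.11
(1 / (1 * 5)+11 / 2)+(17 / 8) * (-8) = -113 / 10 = -11.30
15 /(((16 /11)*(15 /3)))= 33 /16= 2.06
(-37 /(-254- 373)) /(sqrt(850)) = 37*sqrt(34) /106590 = 0.00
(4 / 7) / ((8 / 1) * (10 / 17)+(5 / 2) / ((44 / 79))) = 5984 / 96285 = 0.06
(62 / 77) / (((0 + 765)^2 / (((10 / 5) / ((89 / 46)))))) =5704 / 4010546925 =0.00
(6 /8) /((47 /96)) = 72 /47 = 1.53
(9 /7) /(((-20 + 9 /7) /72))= -648 /131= -4.95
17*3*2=102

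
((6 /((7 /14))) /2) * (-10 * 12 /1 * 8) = -5760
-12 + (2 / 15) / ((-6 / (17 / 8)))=-4337 / 360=-12.05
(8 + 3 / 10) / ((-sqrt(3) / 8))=-332 * sqrt(3) / 15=-38.34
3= 3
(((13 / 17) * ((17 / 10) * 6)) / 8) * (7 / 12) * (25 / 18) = 455 / 576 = 0.79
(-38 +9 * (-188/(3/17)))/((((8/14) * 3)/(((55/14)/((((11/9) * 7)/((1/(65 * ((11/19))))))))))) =-274341/4004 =-68.52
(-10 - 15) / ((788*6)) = -25 / 4728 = -0.01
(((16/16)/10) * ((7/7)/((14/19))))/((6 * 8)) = 19/6720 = 0.00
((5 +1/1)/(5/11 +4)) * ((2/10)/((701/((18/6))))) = 198/171745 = 0.00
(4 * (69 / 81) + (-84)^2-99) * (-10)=-1879310 / 27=-69604.07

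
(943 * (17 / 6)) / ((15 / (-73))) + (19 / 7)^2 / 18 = -9556847 / 735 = -13002.51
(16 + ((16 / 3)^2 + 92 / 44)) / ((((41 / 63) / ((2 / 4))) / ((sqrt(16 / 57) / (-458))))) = -32249 * sqrt(57) / 5886903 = -0.04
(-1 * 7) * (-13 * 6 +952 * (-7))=47194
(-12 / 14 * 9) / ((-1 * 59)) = 54 / 413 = 0.13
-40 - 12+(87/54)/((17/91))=-43.38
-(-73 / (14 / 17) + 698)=-8531 / 14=-609.36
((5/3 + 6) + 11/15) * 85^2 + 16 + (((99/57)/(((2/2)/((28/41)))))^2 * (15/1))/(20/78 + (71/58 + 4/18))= 85152055374814/1402409551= 60718.39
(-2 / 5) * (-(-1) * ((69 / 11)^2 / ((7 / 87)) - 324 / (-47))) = -39484314 / 199045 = -198.37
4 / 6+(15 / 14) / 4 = 0.93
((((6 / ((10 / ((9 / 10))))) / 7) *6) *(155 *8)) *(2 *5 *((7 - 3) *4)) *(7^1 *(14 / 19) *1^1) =8999424 / 19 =473653.89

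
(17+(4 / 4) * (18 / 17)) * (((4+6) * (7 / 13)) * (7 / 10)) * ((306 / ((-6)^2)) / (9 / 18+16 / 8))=15043 / 65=231.43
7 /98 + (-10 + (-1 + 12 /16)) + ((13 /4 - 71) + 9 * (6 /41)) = -43975 /574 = -76.61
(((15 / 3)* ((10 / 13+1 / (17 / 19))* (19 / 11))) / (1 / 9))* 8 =2852280 / 2431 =1173.29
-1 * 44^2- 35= -1971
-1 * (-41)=41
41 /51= 0.80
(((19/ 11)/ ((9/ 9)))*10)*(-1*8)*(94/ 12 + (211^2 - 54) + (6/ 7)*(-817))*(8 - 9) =1397283560/ 231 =6048846.58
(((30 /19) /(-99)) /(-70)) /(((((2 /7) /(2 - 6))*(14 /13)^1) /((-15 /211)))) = 0.00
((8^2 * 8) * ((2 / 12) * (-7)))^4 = 10312216477696 / 81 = 127311314539.46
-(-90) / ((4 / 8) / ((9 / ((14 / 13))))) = 10530 / 7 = 1504.29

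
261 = 261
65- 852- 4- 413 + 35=-1169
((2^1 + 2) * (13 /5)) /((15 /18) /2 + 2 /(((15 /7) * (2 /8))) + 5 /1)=208 /183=1.14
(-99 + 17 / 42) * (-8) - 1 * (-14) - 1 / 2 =33695 / 42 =802.26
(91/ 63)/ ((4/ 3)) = 13/ 12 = 1.08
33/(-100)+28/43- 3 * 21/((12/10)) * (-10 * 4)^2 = -361198619/4300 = -83999.68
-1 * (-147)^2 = -21609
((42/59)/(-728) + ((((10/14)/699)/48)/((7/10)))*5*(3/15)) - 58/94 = -18312354953/29633143176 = -0.62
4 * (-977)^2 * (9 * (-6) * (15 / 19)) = -3092673960 / 19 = -162772313.68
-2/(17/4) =-0.47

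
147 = 147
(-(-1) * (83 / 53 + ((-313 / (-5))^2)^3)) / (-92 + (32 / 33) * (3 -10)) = -411145786078664604 / 674921875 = -609175374.67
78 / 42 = 13 / 7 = 1.86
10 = 10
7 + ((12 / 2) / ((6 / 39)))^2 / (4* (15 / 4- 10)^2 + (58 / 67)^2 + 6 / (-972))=3810553237 / 228336583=16.69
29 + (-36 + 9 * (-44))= -403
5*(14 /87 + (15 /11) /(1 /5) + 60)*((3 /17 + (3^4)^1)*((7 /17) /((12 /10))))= 2579984750 /276573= 9328.40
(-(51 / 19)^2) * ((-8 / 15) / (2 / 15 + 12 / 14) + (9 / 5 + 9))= -1734867 / 23465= -73.93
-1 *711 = -711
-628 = -628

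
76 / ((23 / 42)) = 3192 / 23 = 138.78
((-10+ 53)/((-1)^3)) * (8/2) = -172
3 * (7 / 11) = 1.91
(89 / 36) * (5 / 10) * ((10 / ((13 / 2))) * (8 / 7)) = 1780 / 819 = 2.17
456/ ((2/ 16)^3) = 233472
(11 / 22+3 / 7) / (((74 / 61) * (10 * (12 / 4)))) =793 / 31080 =0.03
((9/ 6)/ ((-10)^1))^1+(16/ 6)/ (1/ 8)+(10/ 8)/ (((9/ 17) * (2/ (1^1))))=8051/ 360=22.36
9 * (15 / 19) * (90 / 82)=7.80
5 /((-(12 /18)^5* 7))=-1215 /224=-5.42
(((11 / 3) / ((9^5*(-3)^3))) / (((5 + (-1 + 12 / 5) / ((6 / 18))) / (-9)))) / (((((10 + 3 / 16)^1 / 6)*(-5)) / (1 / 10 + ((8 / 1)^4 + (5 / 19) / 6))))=-205462576 / 189275369355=-0.00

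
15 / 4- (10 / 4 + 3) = -7 / 4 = -1.75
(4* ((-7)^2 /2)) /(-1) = -98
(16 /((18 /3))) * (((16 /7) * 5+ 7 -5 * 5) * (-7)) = 368 /3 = 122.67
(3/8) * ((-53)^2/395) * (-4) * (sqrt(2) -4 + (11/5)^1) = 75843/3950 -8427 * sqrt(2)/790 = 4.12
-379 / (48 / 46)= -8717 / 24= -363.21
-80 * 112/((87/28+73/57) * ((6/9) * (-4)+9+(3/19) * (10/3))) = -815109120/2738173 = -297.68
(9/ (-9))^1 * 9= -9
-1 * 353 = -353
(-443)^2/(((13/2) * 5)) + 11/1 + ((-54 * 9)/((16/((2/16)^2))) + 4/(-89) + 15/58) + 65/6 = 1561584279283/257687040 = 6060.00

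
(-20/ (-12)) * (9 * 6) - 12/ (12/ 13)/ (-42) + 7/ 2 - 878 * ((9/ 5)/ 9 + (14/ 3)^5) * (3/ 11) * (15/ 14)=-1180435327/ 2079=-567789.96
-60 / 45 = -1.33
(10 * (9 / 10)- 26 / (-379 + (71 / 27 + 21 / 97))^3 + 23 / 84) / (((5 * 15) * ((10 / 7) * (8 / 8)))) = 744801594980166583673 / 8604896022744943707000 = 0.09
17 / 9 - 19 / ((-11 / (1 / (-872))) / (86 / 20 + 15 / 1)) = 1597637 / 863280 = 1.85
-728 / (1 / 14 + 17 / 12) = -61152 / 125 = -489.22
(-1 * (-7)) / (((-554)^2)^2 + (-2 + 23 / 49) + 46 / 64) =10976 / 147701571894535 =0.00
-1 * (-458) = 458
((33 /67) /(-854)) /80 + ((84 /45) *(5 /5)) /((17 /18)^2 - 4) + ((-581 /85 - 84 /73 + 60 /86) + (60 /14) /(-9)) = -6172834930172119 /737927376705120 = -8.37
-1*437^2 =-190969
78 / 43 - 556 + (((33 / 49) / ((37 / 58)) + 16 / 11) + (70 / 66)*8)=-1397438552 / 2572647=-543.19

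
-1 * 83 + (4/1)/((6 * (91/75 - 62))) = -378447/4559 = -83.01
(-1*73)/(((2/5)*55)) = -73/22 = -3.32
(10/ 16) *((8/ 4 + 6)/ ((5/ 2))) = 2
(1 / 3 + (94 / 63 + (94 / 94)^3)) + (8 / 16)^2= 775 / 252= 3.08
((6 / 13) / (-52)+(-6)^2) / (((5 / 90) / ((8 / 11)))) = 875880 / 1859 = 471.16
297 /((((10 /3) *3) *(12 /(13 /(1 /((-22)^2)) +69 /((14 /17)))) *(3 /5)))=2945613 /112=26300.12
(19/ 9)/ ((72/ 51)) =323/ 216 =1.50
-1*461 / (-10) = 461 / 10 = 46.10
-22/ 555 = -0.04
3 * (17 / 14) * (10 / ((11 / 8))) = 26.49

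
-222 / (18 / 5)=-185 / 3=-61.67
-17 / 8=-2.12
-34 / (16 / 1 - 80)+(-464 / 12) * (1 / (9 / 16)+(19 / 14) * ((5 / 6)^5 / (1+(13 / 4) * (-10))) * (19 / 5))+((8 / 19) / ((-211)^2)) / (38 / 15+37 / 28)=-65.67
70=70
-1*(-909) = 909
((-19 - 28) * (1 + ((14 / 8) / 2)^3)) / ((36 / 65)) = -290225 / 2048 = -141.71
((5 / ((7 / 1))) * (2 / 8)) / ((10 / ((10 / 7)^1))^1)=5 / 196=0.03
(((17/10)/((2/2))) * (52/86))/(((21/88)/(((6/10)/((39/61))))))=91256/22575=4.04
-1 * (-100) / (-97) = -100 / 97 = -1.03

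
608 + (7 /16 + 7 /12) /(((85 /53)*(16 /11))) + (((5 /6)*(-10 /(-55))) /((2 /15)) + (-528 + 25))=76528637 /718080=106.57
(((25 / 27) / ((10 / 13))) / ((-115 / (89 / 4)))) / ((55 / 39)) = -15041 / 91080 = -0.17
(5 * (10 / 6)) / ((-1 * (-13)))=25 / 39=0.64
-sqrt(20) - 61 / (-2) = 61 / 2 - 2 * sqrt(5) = 26.03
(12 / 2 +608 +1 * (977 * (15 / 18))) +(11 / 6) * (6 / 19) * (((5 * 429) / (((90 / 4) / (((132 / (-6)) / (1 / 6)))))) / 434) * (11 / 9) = 104467297 / 74214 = 1407.65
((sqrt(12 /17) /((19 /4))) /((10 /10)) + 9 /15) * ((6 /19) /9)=16 * sqrt(51) /18411 + 2 /95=0.03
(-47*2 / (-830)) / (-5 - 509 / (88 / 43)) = -4136 / 9265705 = -0.00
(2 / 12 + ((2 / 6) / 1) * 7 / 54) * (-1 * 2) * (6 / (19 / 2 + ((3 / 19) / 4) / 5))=-25840 / 97551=-0.26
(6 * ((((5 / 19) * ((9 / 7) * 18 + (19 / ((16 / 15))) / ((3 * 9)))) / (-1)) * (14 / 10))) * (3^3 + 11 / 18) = -11924521 / 8208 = -1452.79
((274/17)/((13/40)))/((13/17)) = 10960/169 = 64.85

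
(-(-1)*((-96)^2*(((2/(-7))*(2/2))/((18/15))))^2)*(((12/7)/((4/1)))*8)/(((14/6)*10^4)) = 42467328/60025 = 707.49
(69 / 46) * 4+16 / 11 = 82 / 11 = 7.45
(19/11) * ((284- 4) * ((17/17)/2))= 2660/11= 241.82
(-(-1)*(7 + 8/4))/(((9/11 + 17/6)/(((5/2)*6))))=8910/241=36.97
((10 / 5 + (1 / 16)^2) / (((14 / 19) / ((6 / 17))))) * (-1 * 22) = -321651 / 15232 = -21.12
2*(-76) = -152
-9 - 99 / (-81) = -70 / 9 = -7.78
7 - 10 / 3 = 11 / 3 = 3.67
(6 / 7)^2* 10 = 360 / 49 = 7.35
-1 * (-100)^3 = 1000000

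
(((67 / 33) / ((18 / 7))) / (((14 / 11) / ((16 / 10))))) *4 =536 / 135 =3.97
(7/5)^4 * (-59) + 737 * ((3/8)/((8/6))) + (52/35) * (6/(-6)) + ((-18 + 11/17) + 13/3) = -241892291/7140000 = -33.88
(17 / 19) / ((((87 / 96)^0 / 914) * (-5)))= -15538 / 95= -163.56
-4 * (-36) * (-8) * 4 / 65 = -4608 / 65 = -70.89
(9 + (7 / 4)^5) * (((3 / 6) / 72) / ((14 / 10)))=130115 / 1032192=0.13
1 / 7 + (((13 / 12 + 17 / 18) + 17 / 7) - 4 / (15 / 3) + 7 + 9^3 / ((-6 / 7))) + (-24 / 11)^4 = -15072476983 / 18447660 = -817.04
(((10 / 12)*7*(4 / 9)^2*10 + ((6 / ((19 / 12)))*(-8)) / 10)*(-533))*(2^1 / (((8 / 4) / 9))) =-104476528 / 2565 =-40731.59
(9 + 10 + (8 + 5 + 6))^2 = 1444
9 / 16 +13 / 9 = 2.01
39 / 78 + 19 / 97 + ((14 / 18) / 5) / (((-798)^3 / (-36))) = 3062629286 / 4401111645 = 0.70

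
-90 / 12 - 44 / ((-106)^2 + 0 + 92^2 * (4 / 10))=-274265 / 36554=-7.50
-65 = -65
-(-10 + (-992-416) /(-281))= 4.99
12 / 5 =2.40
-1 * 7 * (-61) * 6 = 2562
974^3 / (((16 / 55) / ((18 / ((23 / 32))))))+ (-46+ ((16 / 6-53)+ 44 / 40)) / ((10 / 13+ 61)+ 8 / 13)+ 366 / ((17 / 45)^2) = 12864177580994994673 / 161721510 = 79545247759.53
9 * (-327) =-2943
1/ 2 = 0.50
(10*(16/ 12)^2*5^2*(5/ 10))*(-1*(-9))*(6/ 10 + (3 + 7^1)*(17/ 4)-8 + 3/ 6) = 71200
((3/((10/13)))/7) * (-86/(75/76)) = -42484/875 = -48.55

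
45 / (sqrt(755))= 9 * sqrt(755) / 151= 1.64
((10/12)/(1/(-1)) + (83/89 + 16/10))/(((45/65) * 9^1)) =58981/216270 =0.27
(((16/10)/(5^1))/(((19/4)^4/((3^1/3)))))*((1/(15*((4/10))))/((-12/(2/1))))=-0.00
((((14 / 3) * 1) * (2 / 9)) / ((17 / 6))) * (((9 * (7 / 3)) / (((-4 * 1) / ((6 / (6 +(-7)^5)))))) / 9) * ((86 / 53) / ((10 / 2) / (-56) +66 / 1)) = 0.00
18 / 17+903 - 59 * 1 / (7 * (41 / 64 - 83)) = 567134185 / 627249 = 904.16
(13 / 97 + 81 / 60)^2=8288641 / 3763600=2.20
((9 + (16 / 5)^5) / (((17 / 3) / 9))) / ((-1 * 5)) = -29070927 / 265625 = -109.44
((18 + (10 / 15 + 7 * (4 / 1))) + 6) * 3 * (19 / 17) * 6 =1059.53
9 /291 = 0.03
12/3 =4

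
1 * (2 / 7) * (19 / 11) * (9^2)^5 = 132497807238 / 77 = 1720750743.35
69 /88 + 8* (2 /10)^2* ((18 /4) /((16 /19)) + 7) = 2083 /440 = 4.73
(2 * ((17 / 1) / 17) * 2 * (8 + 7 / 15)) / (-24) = -127 / 90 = -1.41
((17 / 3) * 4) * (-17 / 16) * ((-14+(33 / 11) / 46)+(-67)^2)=-59491517 / 552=-107774.49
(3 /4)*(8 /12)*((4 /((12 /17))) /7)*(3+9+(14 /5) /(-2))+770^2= 124509901 /210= 592904.29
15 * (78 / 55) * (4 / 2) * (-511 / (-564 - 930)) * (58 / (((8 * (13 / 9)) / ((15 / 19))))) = 2000565 / 34694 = 57.66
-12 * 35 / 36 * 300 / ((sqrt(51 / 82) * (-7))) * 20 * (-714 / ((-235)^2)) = -163.94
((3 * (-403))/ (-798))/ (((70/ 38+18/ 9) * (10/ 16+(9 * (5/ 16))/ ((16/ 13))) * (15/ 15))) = 51584/ 380695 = 0.14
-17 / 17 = -1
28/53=0.53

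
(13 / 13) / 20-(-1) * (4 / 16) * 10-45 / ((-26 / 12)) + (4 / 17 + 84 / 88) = 1191631 / 48620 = 24.51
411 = 411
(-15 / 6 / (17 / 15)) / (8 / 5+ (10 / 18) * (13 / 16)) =-27000 / 25109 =-1.08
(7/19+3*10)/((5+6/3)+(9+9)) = 1.21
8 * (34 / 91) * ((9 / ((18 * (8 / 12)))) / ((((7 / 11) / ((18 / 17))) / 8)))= 19008 / 637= 29.84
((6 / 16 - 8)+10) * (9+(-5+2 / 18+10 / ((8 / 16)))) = 57.26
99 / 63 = 11 / 7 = 1.57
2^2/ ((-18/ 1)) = -2/ 9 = -0.22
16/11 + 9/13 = 307/143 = 2.15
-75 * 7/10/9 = -35/6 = -5.83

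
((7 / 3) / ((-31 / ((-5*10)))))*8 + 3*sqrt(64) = 5032 / 93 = 54.11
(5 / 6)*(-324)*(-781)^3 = 128622476070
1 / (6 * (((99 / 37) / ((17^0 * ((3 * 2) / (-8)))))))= -37 / 792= -0.05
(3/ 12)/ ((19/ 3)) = 3/ 76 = 0.04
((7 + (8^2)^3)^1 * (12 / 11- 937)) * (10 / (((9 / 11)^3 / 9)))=-3265601899450 / 81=-40316072832.72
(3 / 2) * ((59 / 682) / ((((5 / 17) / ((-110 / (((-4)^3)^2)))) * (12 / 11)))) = -11033 / 1015808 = -0.01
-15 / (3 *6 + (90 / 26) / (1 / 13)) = -5 / 21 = -0.24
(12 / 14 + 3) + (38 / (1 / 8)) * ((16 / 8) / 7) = 635 / 7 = 90.71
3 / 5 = 0.60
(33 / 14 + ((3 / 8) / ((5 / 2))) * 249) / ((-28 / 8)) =-11.34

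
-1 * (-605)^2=-366025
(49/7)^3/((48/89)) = 30527/48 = 635.98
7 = 7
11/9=1.22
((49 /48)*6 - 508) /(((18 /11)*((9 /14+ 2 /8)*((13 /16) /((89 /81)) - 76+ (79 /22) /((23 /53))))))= 5568994508 /1085990355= 5.13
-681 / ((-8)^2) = -681 / 64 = -10.64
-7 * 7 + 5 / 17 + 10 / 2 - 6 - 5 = -930 / 17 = -54.71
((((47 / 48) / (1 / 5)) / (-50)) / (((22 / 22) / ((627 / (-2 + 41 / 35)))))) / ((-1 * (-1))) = 68761 / 928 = 74.10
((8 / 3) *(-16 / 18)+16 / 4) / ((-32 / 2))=-11 / 108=-0.10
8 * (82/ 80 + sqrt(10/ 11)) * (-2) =-82/ 5-16 * sqrt(110)/ 11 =-31.66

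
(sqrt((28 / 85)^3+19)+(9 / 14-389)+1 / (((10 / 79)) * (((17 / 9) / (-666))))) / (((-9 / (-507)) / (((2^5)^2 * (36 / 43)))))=-153067204.76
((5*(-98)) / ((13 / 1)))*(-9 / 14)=315 / 13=24.23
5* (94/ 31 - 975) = -150655/ 31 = -4859.84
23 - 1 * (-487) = 510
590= 590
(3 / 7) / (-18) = -1 / 42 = -0.02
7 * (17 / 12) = 119 / 12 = 9.92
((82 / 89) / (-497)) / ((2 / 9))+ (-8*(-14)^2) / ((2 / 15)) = -520180449 / 44233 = -11760.01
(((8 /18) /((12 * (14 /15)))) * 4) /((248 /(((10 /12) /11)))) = 25 /515592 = 0.00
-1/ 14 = -0.07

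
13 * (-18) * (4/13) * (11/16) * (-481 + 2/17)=809325/34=23803.68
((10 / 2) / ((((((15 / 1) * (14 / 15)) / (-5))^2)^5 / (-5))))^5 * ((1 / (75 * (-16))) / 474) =34694469519536141888238489627838134765625 / 46070334228711897698222138226107869424707519100238776607178752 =0.00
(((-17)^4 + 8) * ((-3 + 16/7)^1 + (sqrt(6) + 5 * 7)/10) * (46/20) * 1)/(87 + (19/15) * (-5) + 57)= 5763501 * sqrt(6)/41300 + 224776539/57820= 4229.35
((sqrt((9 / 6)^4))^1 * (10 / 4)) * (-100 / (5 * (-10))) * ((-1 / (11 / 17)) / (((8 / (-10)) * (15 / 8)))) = 255 / 22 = 11.59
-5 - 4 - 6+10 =-5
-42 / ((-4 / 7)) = 147 / 2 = 73.50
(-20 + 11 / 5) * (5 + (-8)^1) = 53.40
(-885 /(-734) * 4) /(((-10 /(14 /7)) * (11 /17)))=-6018 /4037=-1.49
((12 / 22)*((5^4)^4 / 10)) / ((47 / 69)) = 6317138671875 / 517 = 12218836889.51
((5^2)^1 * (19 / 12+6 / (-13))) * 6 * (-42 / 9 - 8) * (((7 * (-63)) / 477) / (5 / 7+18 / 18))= 28511875 / 24804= 1149.49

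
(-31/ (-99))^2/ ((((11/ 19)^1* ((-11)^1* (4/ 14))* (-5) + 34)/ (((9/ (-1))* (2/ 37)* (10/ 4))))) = -0.00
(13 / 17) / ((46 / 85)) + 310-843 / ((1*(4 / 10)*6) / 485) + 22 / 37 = -170044.24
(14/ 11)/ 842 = 7/ 4631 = 0.00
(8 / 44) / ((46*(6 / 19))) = 19 / 1518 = 0.01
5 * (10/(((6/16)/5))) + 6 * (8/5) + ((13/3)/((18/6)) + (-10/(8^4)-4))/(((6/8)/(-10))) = 24550501/34560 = 710.37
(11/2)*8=44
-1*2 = -2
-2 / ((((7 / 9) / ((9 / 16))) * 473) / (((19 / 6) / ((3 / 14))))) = -171 / 3784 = -0.05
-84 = -84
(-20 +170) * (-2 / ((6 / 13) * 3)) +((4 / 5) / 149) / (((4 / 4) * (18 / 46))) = -1452658 / 6705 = -216.65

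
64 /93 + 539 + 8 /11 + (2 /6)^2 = 1658876 /3069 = 540.53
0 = 0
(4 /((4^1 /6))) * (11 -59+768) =4320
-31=-31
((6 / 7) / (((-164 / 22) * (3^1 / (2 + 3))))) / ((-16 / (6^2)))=495 / 1148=0.43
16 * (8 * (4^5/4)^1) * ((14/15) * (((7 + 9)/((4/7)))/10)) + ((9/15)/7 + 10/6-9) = 44953891/525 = 85626.46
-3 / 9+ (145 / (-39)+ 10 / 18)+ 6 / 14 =-2512 / 819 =-3.07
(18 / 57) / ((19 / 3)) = 18 / 361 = 0.05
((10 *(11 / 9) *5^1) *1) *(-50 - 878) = -510400 / 9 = -56711.11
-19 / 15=-1.27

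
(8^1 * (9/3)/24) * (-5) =-5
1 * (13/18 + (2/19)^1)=283/342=0.83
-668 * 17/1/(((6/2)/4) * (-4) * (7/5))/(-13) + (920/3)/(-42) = -215.29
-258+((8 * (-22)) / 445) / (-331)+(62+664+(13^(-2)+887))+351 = 1706.01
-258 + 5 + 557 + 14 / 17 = 5182 / 17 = 304.82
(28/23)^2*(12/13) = 9408/6877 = 1.37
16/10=8/5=1.60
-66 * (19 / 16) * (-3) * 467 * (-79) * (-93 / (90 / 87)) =62386763967 / 80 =779834549.59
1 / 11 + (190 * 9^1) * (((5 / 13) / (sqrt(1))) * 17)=1598863 / 143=11180.86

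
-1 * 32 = -32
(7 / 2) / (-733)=-7 / 1466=-0.00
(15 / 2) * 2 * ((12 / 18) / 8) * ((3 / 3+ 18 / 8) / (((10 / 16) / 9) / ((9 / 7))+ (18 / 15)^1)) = 26325 / 8126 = 3.24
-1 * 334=-334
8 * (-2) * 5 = -80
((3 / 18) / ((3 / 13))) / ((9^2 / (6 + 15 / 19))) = 559 / 9234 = 0.06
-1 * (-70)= 70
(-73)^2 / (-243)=-5329 / 243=-21.93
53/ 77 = 0.69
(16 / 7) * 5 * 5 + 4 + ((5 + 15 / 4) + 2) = 2013 / 28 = 71.89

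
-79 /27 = -2.93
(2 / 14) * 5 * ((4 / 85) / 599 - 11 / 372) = -558577 / 26516532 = -0.02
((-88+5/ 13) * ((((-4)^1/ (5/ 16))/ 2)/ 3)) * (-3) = -36448/ 65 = -560.74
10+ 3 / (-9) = 29 / 3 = 9.67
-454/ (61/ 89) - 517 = -71943/ 61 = -1179.39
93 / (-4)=-23.25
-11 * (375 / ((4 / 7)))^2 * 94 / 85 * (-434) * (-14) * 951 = -1029241869665625 / 34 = -30271819696047.79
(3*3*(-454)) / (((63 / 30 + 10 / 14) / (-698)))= 199641960 / 197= 1013410.96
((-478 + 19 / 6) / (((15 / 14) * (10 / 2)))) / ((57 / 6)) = -39886 / 4275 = -9.33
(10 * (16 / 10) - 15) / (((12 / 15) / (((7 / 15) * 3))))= 7 / 4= 1.75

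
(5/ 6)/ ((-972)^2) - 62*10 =-3514596475/ 5668704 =-620.00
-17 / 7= -2.43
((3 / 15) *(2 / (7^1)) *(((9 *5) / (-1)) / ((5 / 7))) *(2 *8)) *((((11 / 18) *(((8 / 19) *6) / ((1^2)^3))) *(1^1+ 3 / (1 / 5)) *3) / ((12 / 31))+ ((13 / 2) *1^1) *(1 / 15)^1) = -5249616 / 475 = -11051.82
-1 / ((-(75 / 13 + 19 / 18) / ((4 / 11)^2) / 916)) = 3429504 / 193237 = 17.75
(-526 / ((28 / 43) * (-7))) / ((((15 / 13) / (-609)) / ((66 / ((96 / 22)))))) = -515882653 / 560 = -921219.02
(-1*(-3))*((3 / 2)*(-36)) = -162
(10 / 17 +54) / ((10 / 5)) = 464 / 17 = 27.29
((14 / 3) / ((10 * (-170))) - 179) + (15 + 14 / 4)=-204641 / 1275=-160.50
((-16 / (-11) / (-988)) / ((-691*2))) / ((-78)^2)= 0.00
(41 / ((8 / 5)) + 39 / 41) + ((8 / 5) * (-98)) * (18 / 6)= -727871 / 1640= -443.82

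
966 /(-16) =-483 /8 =-60.38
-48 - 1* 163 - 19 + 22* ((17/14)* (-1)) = -1797/7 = -256.71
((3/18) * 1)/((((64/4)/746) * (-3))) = -373/144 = -2.59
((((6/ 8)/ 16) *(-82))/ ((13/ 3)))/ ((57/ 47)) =-5781/ 7904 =-0.73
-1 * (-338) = 338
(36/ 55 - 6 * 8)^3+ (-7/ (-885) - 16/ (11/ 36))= -3126874132003/ 29448375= -106181.55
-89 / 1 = -89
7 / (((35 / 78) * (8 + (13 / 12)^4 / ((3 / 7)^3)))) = 43670016 / 71376995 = 0.61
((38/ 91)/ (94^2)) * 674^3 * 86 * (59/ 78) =7379446051436/ 7839741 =941286.97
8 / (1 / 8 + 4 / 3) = 192 / 35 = 5.49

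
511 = 511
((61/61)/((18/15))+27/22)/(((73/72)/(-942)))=-1537344/803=-1914.50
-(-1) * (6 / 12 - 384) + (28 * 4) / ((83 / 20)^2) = -5194263 / 13778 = -377.00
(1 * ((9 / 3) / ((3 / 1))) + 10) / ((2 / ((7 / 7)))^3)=11 / 8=1.38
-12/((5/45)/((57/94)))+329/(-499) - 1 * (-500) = 10175115/23453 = 433.85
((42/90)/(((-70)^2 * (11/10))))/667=1/7703850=0.00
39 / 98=0.40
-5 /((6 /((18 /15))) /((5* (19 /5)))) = -19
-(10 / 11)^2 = -100 / 121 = -0.83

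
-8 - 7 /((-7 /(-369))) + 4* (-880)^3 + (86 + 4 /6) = -8177664871 /3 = -2725888290.33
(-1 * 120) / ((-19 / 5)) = 600 / 19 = 31.58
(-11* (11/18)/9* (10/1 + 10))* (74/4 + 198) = -261965/81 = -3234.14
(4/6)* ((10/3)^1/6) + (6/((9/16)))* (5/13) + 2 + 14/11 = 29906/3861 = 7.75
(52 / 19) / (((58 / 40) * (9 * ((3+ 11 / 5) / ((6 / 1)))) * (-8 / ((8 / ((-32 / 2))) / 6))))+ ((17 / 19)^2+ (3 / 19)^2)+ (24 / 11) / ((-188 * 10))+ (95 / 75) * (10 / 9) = 3265064167 / 1461367710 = 2.23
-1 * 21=-21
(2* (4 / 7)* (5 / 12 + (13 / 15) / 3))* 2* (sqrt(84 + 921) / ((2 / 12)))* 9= 3048* sqrt(1005) / 35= 2760.77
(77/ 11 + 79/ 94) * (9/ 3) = 2211/ 94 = 23.52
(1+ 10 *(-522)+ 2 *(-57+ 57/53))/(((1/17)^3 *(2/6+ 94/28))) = -11659993422/1643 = -7096770.19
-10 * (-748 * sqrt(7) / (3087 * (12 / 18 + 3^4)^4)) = 13464 * sqrt(7) / 247165842875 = 0.00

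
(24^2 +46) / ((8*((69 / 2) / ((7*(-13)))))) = -28301 / 138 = -205.08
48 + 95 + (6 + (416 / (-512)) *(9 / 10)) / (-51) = 388679 / 2720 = 142.90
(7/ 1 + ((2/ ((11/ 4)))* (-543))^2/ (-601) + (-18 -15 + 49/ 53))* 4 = -4387096068/ 3854213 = -1138.26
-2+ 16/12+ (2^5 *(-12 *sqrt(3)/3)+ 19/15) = 3/5 - 128 *sqrt(3) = -221.10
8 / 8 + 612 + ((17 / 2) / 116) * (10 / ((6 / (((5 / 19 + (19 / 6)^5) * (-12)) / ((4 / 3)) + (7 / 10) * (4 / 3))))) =3002951219 / 11425536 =262.83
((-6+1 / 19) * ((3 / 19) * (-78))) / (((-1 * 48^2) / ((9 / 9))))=-1469 / 46208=-0.03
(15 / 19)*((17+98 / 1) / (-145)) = -0.63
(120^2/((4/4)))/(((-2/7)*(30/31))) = -52080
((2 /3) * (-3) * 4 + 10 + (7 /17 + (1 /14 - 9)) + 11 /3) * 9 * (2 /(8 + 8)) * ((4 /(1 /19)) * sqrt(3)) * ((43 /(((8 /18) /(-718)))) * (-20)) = -80577666675 * sqrt(3) /238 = -586405935.45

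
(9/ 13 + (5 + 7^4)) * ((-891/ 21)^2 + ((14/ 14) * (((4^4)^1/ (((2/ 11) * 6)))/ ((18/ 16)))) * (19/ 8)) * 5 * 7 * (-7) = -158367858715/ 117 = -1353571442.01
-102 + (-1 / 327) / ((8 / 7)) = -266839 / 2616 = -102.00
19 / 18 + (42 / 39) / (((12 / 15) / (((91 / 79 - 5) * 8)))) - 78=-2188475 / 18486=-118.39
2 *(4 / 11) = 8 / 11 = 0.73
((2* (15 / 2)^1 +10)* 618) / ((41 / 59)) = 911550 / 41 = 22232.93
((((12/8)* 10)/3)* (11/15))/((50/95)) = 209/30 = 6.97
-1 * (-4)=4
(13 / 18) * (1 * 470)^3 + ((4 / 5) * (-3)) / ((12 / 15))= 674849473 / 9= 74983274.78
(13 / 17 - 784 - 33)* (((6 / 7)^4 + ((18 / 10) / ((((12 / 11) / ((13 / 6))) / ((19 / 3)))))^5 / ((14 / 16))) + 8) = -176176167155417870333519 / 31739299200000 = -5550726436.81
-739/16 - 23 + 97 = 445/16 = 27.81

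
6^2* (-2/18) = -4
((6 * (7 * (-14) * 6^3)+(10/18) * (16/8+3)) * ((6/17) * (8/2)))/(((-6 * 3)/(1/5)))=4572188/2295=1992.24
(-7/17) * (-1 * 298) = 2086/17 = 122.71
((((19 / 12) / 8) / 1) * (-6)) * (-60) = 285 / 4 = 71.25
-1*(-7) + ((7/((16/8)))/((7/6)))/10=73/10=7.30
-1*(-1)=1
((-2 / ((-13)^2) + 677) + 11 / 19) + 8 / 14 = 15242520 / 22477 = 678.14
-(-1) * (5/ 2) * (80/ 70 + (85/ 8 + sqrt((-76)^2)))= 24575/ 112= 219.42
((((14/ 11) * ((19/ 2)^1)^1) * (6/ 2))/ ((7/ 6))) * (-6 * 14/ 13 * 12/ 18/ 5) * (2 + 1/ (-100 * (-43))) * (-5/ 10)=26.79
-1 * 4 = -4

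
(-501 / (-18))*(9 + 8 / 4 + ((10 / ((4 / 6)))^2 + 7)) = 13527 / 2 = 6763.50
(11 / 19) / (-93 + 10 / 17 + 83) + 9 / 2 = 13493 / 3040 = 4.44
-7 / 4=-1.75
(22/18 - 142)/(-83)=1267/747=1.70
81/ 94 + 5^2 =2431/ 94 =25.86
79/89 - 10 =-811/89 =-9.11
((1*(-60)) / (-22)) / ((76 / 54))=405 / 209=1.94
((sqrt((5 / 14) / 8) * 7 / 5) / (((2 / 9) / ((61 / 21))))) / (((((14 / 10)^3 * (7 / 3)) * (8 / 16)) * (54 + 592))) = 13725 * sqrt(35) / 43429288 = 0.00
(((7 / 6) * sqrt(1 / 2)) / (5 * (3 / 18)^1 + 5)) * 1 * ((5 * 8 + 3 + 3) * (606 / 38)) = 6969 * sqrt(2) / 95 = 103.74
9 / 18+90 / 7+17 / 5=16.76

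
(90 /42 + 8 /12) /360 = 59 /7560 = 0.01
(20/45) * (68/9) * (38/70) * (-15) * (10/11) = -51680/2079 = -24.86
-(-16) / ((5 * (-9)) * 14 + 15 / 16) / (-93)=256 / 936045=0.00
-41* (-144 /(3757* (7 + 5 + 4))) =369 /3757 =0.10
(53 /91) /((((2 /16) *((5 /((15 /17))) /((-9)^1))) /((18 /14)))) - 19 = -308783 /10829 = -28.51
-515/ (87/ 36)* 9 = -1917.93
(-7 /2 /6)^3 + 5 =8297 /1728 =4.80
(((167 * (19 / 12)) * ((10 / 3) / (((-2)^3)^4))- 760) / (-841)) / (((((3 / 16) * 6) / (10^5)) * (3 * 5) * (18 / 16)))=1207271875 / 253692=4758.81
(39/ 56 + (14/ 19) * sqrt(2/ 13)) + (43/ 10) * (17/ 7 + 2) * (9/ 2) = 14 * sqrt(26)/ 247 + 24189/ 280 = 86.68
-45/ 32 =-1.41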